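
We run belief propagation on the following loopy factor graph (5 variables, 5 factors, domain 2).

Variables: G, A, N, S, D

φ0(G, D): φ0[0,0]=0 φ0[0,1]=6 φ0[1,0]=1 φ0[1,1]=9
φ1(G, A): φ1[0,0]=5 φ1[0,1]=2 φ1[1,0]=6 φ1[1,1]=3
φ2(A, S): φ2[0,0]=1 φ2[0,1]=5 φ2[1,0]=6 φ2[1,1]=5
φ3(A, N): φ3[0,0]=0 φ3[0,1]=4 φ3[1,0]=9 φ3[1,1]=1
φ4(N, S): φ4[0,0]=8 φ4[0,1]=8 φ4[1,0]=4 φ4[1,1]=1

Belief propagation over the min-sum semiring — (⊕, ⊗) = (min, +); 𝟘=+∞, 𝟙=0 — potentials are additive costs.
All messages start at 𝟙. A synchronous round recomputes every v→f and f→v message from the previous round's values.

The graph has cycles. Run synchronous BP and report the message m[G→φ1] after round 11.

message @ round 11 = [0, 1]

init: all messages = 𝟙 over 2 values
r1 m[φ0→G] = [0, 1]
r1 m[φ0→D] = [0, 6]
r1 m[φ1→G] = [2, 3]
r1 m[φ1→A] = [5, 2]
r1 m[φ2→A] = [1, 5]
r1 m[φ2→S] = [1, 5]
r1 m[φ3→A] = [0, 1]
r1 m[φ3→N] = [0, 1]
r1 m[φ4→N] = [8, 1]
r1 m[φ4→S] = [4, 1]
r1 m[G→φ0] = [0, 0]
r1 m[G→φ1] = [0, 0]
r1 m[A→φ1] = [0, 0]
r1 m[A→φ2] = [0, 0]
r1 m[A→φ3] = [0, 0]
r1 m[N→φ3] = [0, 0]
r1 m[N→φ4] = [0, 0]
r1 m[S→φ2] = [0, 0]
r1 m[S→φ4] = [0, 0]
r1 m[D→φ0] = [0, 0]
r2 m[φ0→G] = [0, 1]
r2 m[φ0→D] = [0, 6]
r2 m[φ1→G] = [2, 3]
r2 m[φ1→A] = [5, 2]
r2 m[φ2→A] = [1, 5]
r2 m[φ2→S] = [1, 5]
r2 m[φ3→A] = [0, 1]
r2 m[φ3→N] = [0, 1]
r2 m[φ4→N] = [8, 1]
r2 m[φ4→S] = [4, 1]
r2 m[G→φ0] = [2, 3]
r2 m[G→φ1] = [0, 1]
r2 m[A→φ1] = [1, 6]
r2 m[A→φ2] = [5, 3]
r2 m[A→φ3] = [6, 7]
r2 m[N→φ3] = [8, 1]
r2 m[N→φ4] = [0, 1]
r2 m[S→φ2] = [4, 1]
r2 m[S→φ4] = [1, 5]
r2 m[D→φ0] = [0, 0]
r3 m[φ0→G] = [0, 1]
r3 m[φ0→D] = [2, 8]
r3 m[φ1→G] = [6, 7]
r3 m[φ1→A] = [5, 2]
r3 m[φ2→A] = [5, 6]
r3 m[φ2→S] = [6, 8]
r3 m[φ3→A] = [5, 2]
r3 m[φ3→N] = [6, 8]
r3 m[φ4→N] = [9, 5]
r3 m[φ4→S] = [5, 2]
r3 m[G→φ0] = [2, 3]
r3 m[G→φ1] = [0, 1]
r3 m[A→φ1] = [1, 6]
r3 m[A→φ2] = [5, 3]
r3 m[A→φ3] = [6, 7]
r3 m[N→φ3] = [8, 1]
r3 m[N→φ4] = [0, 1]
r3 m[S→φ2] = [4, 1]
r3 m[S→φ4] = [1, 5]
r3 m[D→φ0] = [0, 0]
r4 m[φ0→G] = [0, 1]
r4 m[φ0→D] = [2, 8]
r4 m[φ1→G] = [6, 7]
r4 m[φ1→A] = [5, 2]
r4 m[φ2→A] = [5, 6]
r4 m[φ2→S] = [6, 8]
r4 m[φ3→A] = [5, 2]
r4 m[φ3→N] = [6, 8]
r4 m[φ4→N] = [9, 5]
r4 m[φ4→S] = [5, 2]
r4 m[G→φ0] = [6, 7]
r4 m[G→φ1] = [0, 1]
r4 m[A→φ1] = [10, 8]
r4 m[A→φ2] = [10, 4]
r4 m[A→φ3] = [10, 8]
r4 m[N→φ3] = [9, 5]
r4 m[N→φ4] = [6, 8]
r4 m[S→φ2] = [5, 2]
r4 m[S→φ4] = [6, 8]
r4 m[D→φ0] = [0, 0]
r5 m[φ0→G] = [0, 1]
r5 m[φ0→D] = [6, 12]
r5 m[φ1→G] = [10, 11]
r5 m[φ1→A] = [5, 2]
r5 m[φ2→A] = [6, 7]
r5 m[φ2→S] = [10, 9]
r5 m[φ3→A] = [9, 6]
r5 m[φ3→N] = [10, 9]
r5 m[φ4→N] = [14, 9]
r5 m[φ4→S] = [12, 9]
r5 m[G→φ0] = [6, 7]
r5 m[G→φ1] = [0, 1]
r5 m[A→φ1] = [10, 8]
r5 m[A→φ2] = [10, 4]
r5 m[A→φ3] = [10, 8]
r5 m[N→φ3] = [9, 5]
r5 m[N→φ4] = [6, 8]
r5 m[S→φ2] = [5, 2]
r5 m[S→φ4] = [6, 8]
r5 m[D→φ0] = [0, 0]
r6 m[φ0→G] = [0, 1]
r6 m[φ0→D] = [6, 12]
r6 m[φ1→G] = [10, 11]
r6 m[φ1→A] = [5, 2]
r6 m[φ2→A] = [6, 7]
r6 m[φ2→S] = [10, 9]
r6 m[φ3→A] = [9, 6]
r6 m[φ3→N] = [10, 9]
r6 m[φ4→N] = [14, 9]
r6 m[φ4→S] = [12, 9]
r6 m[G→φ0] = [10, 11]
r6 m[G→φ1] = [0, 1]
r6 m[A→φ1] = [15, 13]
r6 m[A→φ2] = [14, 8]
r6 m[A→φ3] = [11, 9]
r6 m[N→φ3] = [14, 9]
r6 m[N→φ4] = [10, 9]
r6 m[S→φ2] = [12, 9]
r6 m[S→φ4] = [10, 9]
r6 m[D→φ0] = [0, 0]
r7 m[φ0→G] = [0, 1]
r7 m[φ0→D] = [10, 16]
r7 m[φ1→G] = [15, 16]
r7 m[φ1→A] = [5, 2]
r7 m[φ2→A] = [13, 14]
r7 m[φ2→S] = [14, 13]
r7 m[φ3→A] = [13, 10]
r7 m[φ3→N] = [11, 10]
r7 m[φ4→N] = [17, 10]
r7 m[φ4→S] = [13, 10]
r7 m[G→φ0] = [10, 11]
r7 m[G→φ1] = [0, 1]
r7 m[A→φ1] = [15, 13]
r7 m[A→φ2] = [14, 8]
r7 m[A→φ3] = [11, 9]
r7 m[N→φ3] = [14, 9]
r7 m[N→φ4] = [10, 9]
r7 m[S→φ2] = [12, 9]
r7 m[S→φ4] = [10, 9]
r7 m[D→φ0] = [0, 0]
r8 m[φ0→G] = [0, 1]
r8 m[φ0→D] = [10, 16]
r8 m[φ1→G] = [15, 16]
r8 m[φ1→A] = [5, 2]
r8 m[φ2→A] = [13, 14]
r8 m[φ2→S] = [14, 13]
r8 m[φ3→A] = [13, 10]
r8 m[φ3→N] = [11, 10]
r8 m[φ4→N] = [17, 10]
r8 m[φ4→S] = [13, 10]
r8 m[G→φ0] = [15, 16]
r8 m[G→φ1] = [0, 1]
r8 m[A→φ1] = [26, 24]
r8 m[A→φ2] = [18, 12]
r8 m[A→φ3] = [18, 16]
r8 m[N→φ3] = [17, 10]
r8 m[N→φ4] = [11, 10]
r8 m[S→φ2] = [13, 10]
r8 m[S→φ4] = [14, 13]
r8 m[D→φ0] = [0, 0]
r9 m[φ0→G] = [0, 1]
r9 m[φ0→D] = [15, 21]
r9 m[φ1→G] = [26, 27]
r9 m[φ1→A] = [5, 2]
r9 m[φ2→A] = [14, 15]
r9 m[φ2→S] = [18, 17]
r9 m[φ3→A] = [14, 11]
r9 m[φ3→N] = [18, 17]
r9 m[φ4→N] = [21, 14]
r9 m[φ4→S] = [14, 11]
r9 m[G→φ0] = [15, 16]
r9 m[G→φ1] = [0, 1]
r9 m[A→φ1] = [26, 24]
r9 m[A→φ2] = [18, 12]
r9 m[A→φ3] = [18, 16]
r9 m[N→φ3] = [17, 10]
r9 m[N→φ4] = [11, 10]
r9 m[S→φ2] = [13, 10]
r9 m[S→φ4] = [14, 13]
r9 m[D→φ0] = [0, 0]
r10 m[φ0→G] = [0, 1]
r10 m[φ0→D] = [15, 21]
r10 m[φ1→G] = [26, 27]
r10 m[φ1→A] = [5, 2]
r10 m[φ2→A] = [14, 15]
r10 m[φ2→S] = [18, 17]
r10 m[φ3→A] = [14, 11]
r10 m[φ3→N] = [18, 17]
r10 m[φ4→N] = [21, 14]
r10 m[φ4→S] = [14, 11]
r10 m[G→φ0] = [26, 27]
r10 m[G→φ1] = [0, 1]
r10 m[A→φ1] = [28, 26]
r10 m[A→φ2] = [19, 13]
r10 m[A→φ3] = [19, 17]
r10 m[N→φ3] = [21, 14]
r10 m[N→φ4] = [18, 17]
r10 m[S→φ2] = [14, 11]
r10 m[S→φ4] = [18, 17]
r10 m[D→φ0] = [0, 0]
r11 m[φ0→G] = [0, 1]
r11 m[φ0→D] = [26, 32]
r11 m[φ1→G] = [28, 29]
r11 m[φ1→A] = [5, 2]
r11 m[φ2→A] = [15, 16]
r11 m[φ2→S] = [19, 18]
r11 m[φ3→A] = [18, 15]
r11 m[φ3→N] = [19, 18]
r11 m[φ4→N] = [25, 18]
r11 m[φ4→S] = [21, 18]
r11 m[G→φ0] = [26, 27]
r11 m[G→φ1] = [0, 1]
r11 m[A→φ1] = [28, 26]
r11 m[A→φ2] = [19, 13]
r11 m[A→φ3] = [19, 17]
r11 m[N→φ3] = [21, 14]
r11 m[N→φ4] = [18, 17]
r11 m[S→φ2] = [14, 11]
r11 m[S→φ4] = [18, 17]
r11 m[D→φ0] = [0, 0]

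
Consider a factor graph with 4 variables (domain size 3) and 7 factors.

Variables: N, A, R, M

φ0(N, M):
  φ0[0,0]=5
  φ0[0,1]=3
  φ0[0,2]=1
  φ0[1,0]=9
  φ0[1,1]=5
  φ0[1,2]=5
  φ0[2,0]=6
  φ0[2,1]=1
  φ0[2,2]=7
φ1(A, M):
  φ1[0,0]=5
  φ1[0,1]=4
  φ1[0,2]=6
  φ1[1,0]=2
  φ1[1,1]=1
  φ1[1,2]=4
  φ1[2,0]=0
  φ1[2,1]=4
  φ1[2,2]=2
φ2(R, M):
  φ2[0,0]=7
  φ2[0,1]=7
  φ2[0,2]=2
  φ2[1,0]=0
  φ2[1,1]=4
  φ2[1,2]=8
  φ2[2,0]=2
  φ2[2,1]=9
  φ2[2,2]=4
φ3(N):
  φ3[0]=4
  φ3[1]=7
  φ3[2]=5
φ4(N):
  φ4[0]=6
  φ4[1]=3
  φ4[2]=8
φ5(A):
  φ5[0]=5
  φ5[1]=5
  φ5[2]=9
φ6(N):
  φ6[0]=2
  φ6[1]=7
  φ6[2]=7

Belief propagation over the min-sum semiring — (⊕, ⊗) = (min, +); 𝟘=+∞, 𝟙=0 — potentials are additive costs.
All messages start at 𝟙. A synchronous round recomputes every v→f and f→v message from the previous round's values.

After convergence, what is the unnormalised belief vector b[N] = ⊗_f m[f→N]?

b[N] = [24, 32, 31]

init: all messages = 𝟙 over 3 values
r1 m[φ0→N] = [1, 5, 1]
r1 m[φ0→M] = [5, 1, 1]
r1 m[φ1→A] = [4, 1, 0]
r1 m[φ1→M] = [0, 1, 2]
r1 m[φ2→R] = [2, 0, 2]
r1 m[φ2→M] = [0, 4, 2]
r1 m[φ3→N] = [4, 7, 5]
r1 m[φ4→N] = [6, 3, 8]
r1 m[φ5→A] = [5, 5, 9]
r1 m[φ6→N] = [2, 7, 7]
r1 m[N→φ0] = [0, 0, 0]
r1 m[N→φ3] = [0, 0, 0]
r1 m[N→φ4] = [0, 0, 0]
r1 m[N→φ6] = [0, 0, 0]
r1 m[A→φ1] = [0, 0, 0]
r1 m[A→φ5] = [0, 0, 0]
r1 m[R→φ2] = [0, 0, 0]
r1 m[M→φ0] = [0, 0, 0]
r1 m[M→φ1] = [0, 0, 0]
r1 m[M→φ2] = [0, 0, 0]
r2 m[φ0→N] = [1, 5, 1]
r2 m[φ0→M] = [5, 1, 1]
r2 m[φ1→A] = [4, 1, 0]
r2 m[φ1→M] = [0, 1, 2]
r2 m[φ2→R] = [2, 0, 2]
r2 m[φ2→M] = [0, 4, 2]
r2 m[φ3→N] = [4, 7, 5]
r2 m[φ4→N] = [6, 3, 8]
r2 m[φ5→A] = [5, 5, 9]
r2 m[φ6→N] = [2, 7, 7]
r2 m[N→φ0] = [12, 17, 20]
r2 m[N→φ3] = [9, 15, 16]
r2 m[N→φ4] = [7, 19, 13]
r2 m[N→φ6] = [11, 15, 14]
r2 m[A→φ1] = [5, 5, 9]
r2 m[A→φ5] = [4, 1, 0]
r2 m[R→φ2] = [0, 0, 0]
r2 m[M→φ0] = [0, 5, 4]
r2 m[M→φ1] = [5, 5, 3]
r2 m[M→φ2] = [5, 2, 3]
r3 m[φ0→N] = [5, 9, 6]
r3 m[φ0→M] = [17, 15, 13]
r3 m[φ1→A] = [9, 6, 5]
r3 m[φ1→M] = [7, 6, 9]
r3 m[φ2→R] = [5, 5, 7]
r3 m[φ2→M] = [0, 4, 2]
r3 m[φ3→N] = [4, 7, 5]
r3 m[φ4→N] = [6, 3, 8]
r3 m[φ5→A] = [5, 5, 9]
r3 m[φ6→N] = [2, 7, 7]
r3 m[N→φ0] = [12, 17, 20]
r3 m[N→φ3] = [9, 15, 16]
r3 m[N→φ4] = [7, 19, 13]
r3 m[N→φ6] = [11, 15, 14]
r3 m[A→φ1] = [5, 5, 9]
r3 m[A→φ5] = [4, 1, 0]
r3 m[R→φ2] = [0, 0, 0]
r3 m[M→φ0] = [0, 5, 4]
r3 m[M→φ1] = [5, 5, 3]
r3 m[M→φ2] = [5, 2, 3]
r4 m[φ0→N] = [5, 9, 6]
r4 m[φ0→M] = [17, 15, 13]
r4 m[φ1→A] = [9, 6, 5]
r4 m[φ1→M] = [7, 6, 9]
r4 m[φ2→R] = [5, 5, 7]
r4 m[φ2→M] = [0, 4, 2]
r4 m[φ3→N] = [4, 7, 5]
r4 m[φ4→N] = [6, 3, 8]
r4 m[φ5→A] = [5, 5, 9]
r4 m[φ6→N] = [2, 7, 7]
r4 m[N→φ0] = [12, 17, 20]
r4 m[N→φ3] = [13, 19, 21]
r4 m[N→φ4] = [11, 23, 18]
r4 m[N→φ6] = [15, 19, 19]
r4 m[A→φ1] = [5, 5, 9]
r4 m[A→φ5] = [9, 6, 5]
r4 m[R→φ2] = [0, 0, 0]
r4 m[M→φ0] = [7, 10, 11]
r4 m[M→φ1] = [17, 19, 15]
r4 m[M→φ2] = [24, 21, 22]
r5 m[φ0→N] = [12, 15, 11]
r5 m[φ0→M] = [17, 15, 13]
r5 m[φ1→A] = [21, 19, 17]
r5 m[φ1→M] = [7, 6, 9]
r5 m[φ2→R] = [24, 24, 26]
r5 m[φ2→M] = [0, 4, 2]
r5 m[φ3→N] = [4, 7, 5]
r5 m[φ4→N] = [6, 3, 8]
r5 m[φ5→A] = [5, 5, 9]
r5 m[φ6→N] = [2, 7, 7]
r5 m[N→φ0] = [12, 17, 20]
r5 m[N→φ3] = [13, 19, 21]
r5 m[N→φ4] = [11, 23, 18]
r5 m[N→φ6] = [15, 19, 19]
r5 m[A→φ1] = [5, 5, 9]
r5 m[A→φ5] = [9, 6, 5]
r5 m[R→φ2] = [0, 0, 0]
r5 m[M→φ0] = [7, 10, 11]
r5 m[M→φ1] = [17, 19, 15]
r5 m[M→φ2] = [24, 21, 22]
r6 m[φ0→N] = [12, 15, 11]
r6 m[φ0→M] = [17, 15, 13]
r6 m[φ1→A] = [21, 19, 17]
r6 m[φ1→M] = [7, 6, 9]
r6 m[φ2→R] = [24, 24, 26]
r6 m[φ2→M] = [0, 4, 2]
r6 m[φ3→N] = [4, 7, 5]
r6 m[φ4→N] = [6, 3, 8]
r6 m[φ5→A] = [5, 5, 9]
r6 m[φ6→N] = [2, 7, 7]
r6 m[N→φ0] = [12, 17, 20]
r6 m[N→φ3] = [20, 25, 26]
r6 m[N→φ4] = [18, 29, 23]
r6 m[N→φ6] = [22, 25, 24]
r6 m[A→φ1] = [5, 5, 9]
r6 m[A→φ5] = [21, 19, 17]
r6 m[R→φ2] = [0, 0, 0]
r6 m[M→φ0] = [7, 10, 11]
r6 m[M→φ1] = [17, 19, 15]
r6 m[M→φ2] = [24, 21, 22]
r7 m[φ0→N] = [12, 15, 11]
r7 m[φ0→M] = [17, 15, 13]
r7 m[φ1→A] = [21, 19, 17]
r7 m[φ1→M] = [7, 6, 9]
r7 m[φ2→R] = [24, 24, 26]
r7 m[φ2→M] = [0, 4, 2]
r7 m[φ3→N] = [4, 7, 5]
r7 m[φ4→N] = [6, 3, 8]
r7 m[φ5→A] = [5, 5, 9]
r7 m[φ6→N] = [2, 7, 7]
r7 m[N→φ0] = [12, 17, 20]
r7 m[N→φ3] = [20, 25, 26]
r7 m[N→φ4] = [18, 29, 23]
r7 m[N→φ6] = [22, 25, 24]
r7 m[A→φ1] = [5, 5, 9]
r7 m[A→φ5] = [21, 19, 17]
r7 m[R→φ2] = [0, 0, 0]
r7 m[M→φ0] = [7, 10, 11]
r7 m[M→φ1] = [17, 19, 15]
r7 m[M→φ2] = [24, 21, 22]
fixed point reached at round 7
b[N] = ⊗ incoming = [24, 32, 31]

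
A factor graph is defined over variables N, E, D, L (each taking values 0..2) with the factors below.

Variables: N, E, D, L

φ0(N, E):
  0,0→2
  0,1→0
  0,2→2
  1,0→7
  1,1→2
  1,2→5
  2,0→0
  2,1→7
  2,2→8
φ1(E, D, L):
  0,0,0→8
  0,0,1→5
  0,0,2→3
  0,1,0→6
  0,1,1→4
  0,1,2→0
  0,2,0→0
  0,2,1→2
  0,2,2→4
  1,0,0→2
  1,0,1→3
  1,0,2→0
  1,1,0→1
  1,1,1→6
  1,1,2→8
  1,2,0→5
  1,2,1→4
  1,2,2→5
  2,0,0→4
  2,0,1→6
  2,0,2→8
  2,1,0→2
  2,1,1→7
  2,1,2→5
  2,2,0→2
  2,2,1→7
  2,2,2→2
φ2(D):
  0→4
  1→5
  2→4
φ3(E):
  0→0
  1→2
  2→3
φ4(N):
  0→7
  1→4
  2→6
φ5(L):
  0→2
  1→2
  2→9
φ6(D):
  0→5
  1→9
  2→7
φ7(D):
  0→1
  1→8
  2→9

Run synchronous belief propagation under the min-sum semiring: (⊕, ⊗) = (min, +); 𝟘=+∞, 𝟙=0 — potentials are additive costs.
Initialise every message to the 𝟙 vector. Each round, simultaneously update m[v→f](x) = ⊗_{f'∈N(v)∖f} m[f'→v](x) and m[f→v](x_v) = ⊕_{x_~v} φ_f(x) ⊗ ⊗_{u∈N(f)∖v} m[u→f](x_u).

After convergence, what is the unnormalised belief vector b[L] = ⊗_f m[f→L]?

b[L] = [22, 23, 27]

init: all messages = 𝟙 over 3 values
r1 m[φ0→N] = [0, 2, 0]
r1 m[φ0→E] = [0, 0, 2]
r1 m[φ1→E] = [0, 0, 2]
r1 m[φ1→D] = [0, 0, 0]
r1 m[φ1→L] = [0, 2, 0]
r1 m[φ2→D] = [4, 5, 4]
r1 m[φ3→E] = [0, 2, 3]
r1 m[φ4→N] = [7, 4, 6]
r1 m[φ5→L] = [2, 2, 9]
r1 m[φ6→D] = [5, 9, 7]
r1 m[φ7→D] = [1, 8, 9]
r1 m[N→φ0] = [0, 0, 0]
r1 m[N→φ4] = [0, 0, 0]
r1 m[E→φ0] = [0, 0, 0]
r1 m[E→φ1] = [0, 0, 0]
r1 m[E→φ3] = [0, 0, 0]
r1 m[D→φ1] = [0, 0, 0]
r1 m[D→φ2] = [0, 0, 0]
r1 m[D→φ6] = [0, 0, 0]
r1 m[D→φ7] = [0, 0, 0]
r1 m[L→φ1] = [0, 0, 0]
r1 m[L→φ5] = [0, 0, 0]
r2 m[φ0→N] = [0, 2, 0]
r2 m[φ0→E] = [0, 0, 2]
r2 m[φ1→E] = [0, 0, 2]
r2 m[φ1→D] = [0, 0, 0]
r2 m[φ1→L] = [0, 2, 0]
r2 m[φ2→D] = [4, 5, 4]
r2 m[φ3→E] = [0, 2, 3]
r2 m[φ4→N] = [7, 4, 6]
r2 m[φ5→L] = [2, 2, 9]
r2 m[φ6→D] = [5, 9, 7]
r2 m[φ7→D] = [1, 8, 9]
r2 m[N→φ0] = [7, 4, 6]
r2 m[N→φ4] = [0, 2, 0]
r2 m[E→φ0] = [0, 2, 5]
r2 m[E→φ1] = [0, 2, 5]
r2 m[E→φ3] = [0, 0, 4]
r2 m[D→φ1] = [10, 22, 20]
r2 m[D→φ2] = [6, 17, 16]
r2 m[D→φ6] = [5, 13, 13]
r2 m[D→φ7] = [9, 14, 11]
r2 m[L→φ1] = [2, 2, 9]
r2 m[L→φ5] = [0, 2, 0]
r3 m[φ0→N] = [2, 4, 0]
r3 m[φ0→E] = [6, 6, 9]
r3 m[φ1→E] = [17, 14, 16]
r3 m[φ1→D] = [6, 5, 2]
r3 m[φ1→L] = [14, 15, 12]
r3 m[φ2→D] = [4, 5, 4]
r3 m[φ3→E] = [0, 2, 3]
r3 m[φ4→N] = [7, 4, 6]
r3 m[φ5→L] = [2, 2, 9]
r3 m[φ6→D] = [5, 9, 7]
r3 m[φ7→D] = [1, 8, 9]
r3 m[N→φ0] = [7, 4, 6]
r3 m[N→φ4] = [0, 2, 0]
r3 m[E→φ0] = [0, 2, 5]
r3 m[E→φ1] = [0, 2, 5]
r3 m[E→φ3] = [0, 0, 4]
r3 m[D→φ1] = [10, 22, 20]
r3 m[D→φ2] = [6, 17, 16]
r3 m[D→φ6] = [5, 13, 13]
r3 m[D→φ7] = [9, 14, 11]
r3 m[L→φ1] = [2, 2, 9]
r3 m[L→φ5] = [0, 2, 0]
r4 m[φ0→N] = [2, 4, 0]
r4 m[φ0→E] = [6, 6, 9]
r4 m[φ1→E] = [17, 14, 16]
r4 m[φ1→D] = [6, 5, 2]
r4 m[φ1→L] = [14, 15, 12]
r4 m[φ2→D] = [4, 5, 4]
r4 m[φ3→E] = [0, 2, 3]
r4 m[φ4→N] = [7, 4, 6]
r4 m[φ5→L] = [2, 2, 9]
r4 m[φ6→D] = [5, 9, 7]
r4 m[φ7→D] = [1, 8, 9]
r4 m[N→φ0] = [7, 4, 6]
r4 m[N→φ4] = [2, 4, 0]
r4 m[E→φ0] = [17, 16, 19]
r4 m[E→φ1] = [6, 8, 12]
r4 m[E→φ3] = [23, 20, 25]
r4 m[D→φ1] = [10, 22, 20]
r4 m[D→φ2] = [12, 22, 18]
r4 m[D→φ6] = [11, 18, 15]
r4 m[D→φ7] = [15, 19, 13]
r4 m[L→φ1] = [2, 2, 9]
r4 m[L→φ5] = [14, 15, 12]
r5 m[φ0→N] = [16, 18, 17]
r5 m[φ0→E] = [6, 6, 9]
r5 m[φ1→E] = [17, 14, 16]
r5 m[φ1→D] = [12, 11, 8]
r5 m[φ1→L] = [20, 21, 18]
r5 m[φ2→D] = [4, 5, 4]
r5 m[φ3→E] = [0, 2, 3]
r5 m[φ4→N] = [7, 4, 6]
r5 m[φ5→L] = [2, 2, 9]
r5 m[φ6→D] = [5, 9, 7]
r5 m[φ7→D] = [1, 8, 9]
r5 m[N→φ0] = [7, 4, 6]
r5 m[N→φ4] = [2, 4, 0]
r5 m[E→φ0] = [17, 16, 19]
r5 m[E→φ1] = [6, 8, 12]
r5 m[E→φ3] = [23, 20, 25]
r5 m[D→φ1] = [10, 22, 20]
r5 m[D→φ2] = [12, 22, 18]
r5 m[D→φ6] = [11, 18, 15]
r5 m[D→φ7] = [15, 19, 13]
r5 m[L→φ1] = [2, 2, 9]
r5 m[L→φ5] = [14, 15, 12]
r6 m[φ0→N] = [16, 18, 17]
r6 m[φ0→E] = [6, 6, 9]
r6 m[φ1→E] = [17, 14, 16]
r6 m[φ1→D] = [12, 11, 8]
r6 m[φ1→L] = [20, 21, 18]
r6 m[φ2→D] = [4, 5, 4]
r6 m[φ3→E] = [0, 2, 3]
r6 m[φ4→N] = [7, 4, 6]
r6 m[φ5→L] = [2, 2, 9]
r6 m[φ6→D] = [5, 9, 7]
r6 m[φ7→D] = [1, 8, 9]
r6 m[N→φ0] = [7, 4, 6]
r6 m[N→φ4] = [16, 18, 17]
r6 m[E→φ0] = [17, 16, 19]
r6 m[E→φ1] = [6, 8, 12]
r6 m[E→φ3] = [23, 20, 25]
r6 m[D→φ1] = [10, 22, 20]
r6 m[D→φ2] = [18, 28, 24]
r6 m[D→φ6] = [17, 24, 21]
r6 m[D→φ7] = [21, 25, 19]
r6 m[L→φ1] = [2, 2, 9]
r6 m[L→φ5] = [20, 21, 18]
r7 m[φ0→N] = [16, 18, 17]
r7 m[φ0→E] = [6, 6, 9]
r7 m[φ1→E] = [17, 14, 16]
r7 m[φ1→D] = [12, 11, 8]
r7 m[φ1→L] = [20, 21, 18]
r7 m[φ2→D] = [4, 5, 4]
r7 m[φ3→E] = [0, 2, 3]
r7 m[φ4→N] = [7, 4, 6]
r7 m[φ5→L] = [2, 2, 9]
r7 m[φ6→D] = [5, 9, 7]
r7 m[φ7→D] = [1, 8, 9]
r7 m[N→φ0] = [7, 4, 6]
r7 m[N→φ4] = [16, 18, 17]
r7 m[E→φ0] = [17, 16, 19]
r7 m[E→φ1] = [6, 8, 12]
r7 m[E→φ3] = [23, 20, 25]
r7 m[D→φ1] = [10, 22, 20]
r7 m[D→φ2] = [18, 28, 24]
r7 m[D→φ6] = [17, 24, 21]
r7 m[D→φ7] = [21, 25, 19]
r7 m[L→φ1] = [2, 2, 9]
r7 m[L→φ5] = [20, 21, 18]
fixed point reached at round 7
b[L] = ⊗ incoming = [22, 23, 27]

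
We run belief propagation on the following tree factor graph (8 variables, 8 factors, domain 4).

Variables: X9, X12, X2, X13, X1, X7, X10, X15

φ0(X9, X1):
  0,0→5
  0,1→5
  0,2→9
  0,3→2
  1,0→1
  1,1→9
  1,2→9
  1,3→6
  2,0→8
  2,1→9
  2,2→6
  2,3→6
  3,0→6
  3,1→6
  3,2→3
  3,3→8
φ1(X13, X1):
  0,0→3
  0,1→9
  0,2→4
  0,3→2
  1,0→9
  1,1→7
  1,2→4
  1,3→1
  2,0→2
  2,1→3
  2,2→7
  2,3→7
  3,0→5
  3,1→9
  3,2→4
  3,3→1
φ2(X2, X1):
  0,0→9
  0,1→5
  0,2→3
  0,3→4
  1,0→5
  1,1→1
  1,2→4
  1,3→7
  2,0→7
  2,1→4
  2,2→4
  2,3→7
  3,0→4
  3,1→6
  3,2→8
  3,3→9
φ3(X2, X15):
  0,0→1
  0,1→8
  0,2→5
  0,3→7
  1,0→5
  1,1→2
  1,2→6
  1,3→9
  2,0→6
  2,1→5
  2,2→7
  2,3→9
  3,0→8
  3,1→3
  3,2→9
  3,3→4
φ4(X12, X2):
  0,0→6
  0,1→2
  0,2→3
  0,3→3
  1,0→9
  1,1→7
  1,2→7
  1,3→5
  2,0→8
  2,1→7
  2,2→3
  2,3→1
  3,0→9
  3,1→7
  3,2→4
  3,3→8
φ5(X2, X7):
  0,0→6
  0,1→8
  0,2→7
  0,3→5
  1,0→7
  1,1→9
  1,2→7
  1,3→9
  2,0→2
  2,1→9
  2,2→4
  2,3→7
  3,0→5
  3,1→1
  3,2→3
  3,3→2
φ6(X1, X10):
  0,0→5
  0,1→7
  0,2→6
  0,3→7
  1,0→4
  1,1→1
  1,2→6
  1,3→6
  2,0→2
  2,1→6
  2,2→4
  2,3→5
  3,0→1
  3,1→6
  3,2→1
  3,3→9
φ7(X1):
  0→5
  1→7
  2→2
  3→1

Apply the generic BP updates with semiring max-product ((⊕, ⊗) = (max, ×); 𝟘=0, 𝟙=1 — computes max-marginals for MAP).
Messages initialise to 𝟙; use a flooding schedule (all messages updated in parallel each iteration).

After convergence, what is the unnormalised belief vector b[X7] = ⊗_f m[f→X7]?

init: all messages = 𝟙 over 4 values
r1 m[φ0→X9] = [9, 9, 9, 8]
r1 m[φ0→X1] = [8, 9, 9, 8]
r1 m[φ1→X13] = [9, 9, 7, 9]
r1 m[φ1→X1] = [9, 9, 7, 7]
r1 m[φ2→X2] = [9, 7, 7, 9]
r1 m[φ2→X1] = [9, 6, 8, 9]
r1 m[φ3→X2] = [8, 9, 9, 9]
r1 m[φ3→X15] = [8, 8, 9, 9]
r1 m[φ4→X12] = [6, 9, 8, 9]
r1 m[φ4→X2] = [9, 7, 7, 8]
r1 m[φ5→X2] = [8, 9, 9, 5]
r1 m[φ5→X7] = [7, 9, 7, 9]
r1 m[φ6→X1] = [7, 6, 6, 9]
r1 m[φ6→X10] = [5, 7, 6, 9]
r1 m[φ7→X1] = [5, 7, 2, 1]
r1 m[X9→φ0] = [1, 1, 1, 1]
r1 m[X12→φ4] = [1, 1, 1, 1]
r1 m[X2→φ2] = [1, 1, 1, 1]
r1 m[X2→φ3] = [1, 1, 1, 1]
r1 m[X2→φ4] = [1, 1, 1, 1]
r1 m[X2→φ5] = [1, 1, 1, 1]
r1 m[X13→φ1] = [1, 1, 1, 1]
r1 m[X1→φ0] = [1, 1, 1, 1]
r1 m[X1→φ1] = [1, 1, 1, 1]
r1 m[X1→φ2] = [1, 1, 1, 1]
r1 m[X1→φ6] = [1, 1, 1, 1]
r1 m[X1→φ7] = [1, 1, 1, 1]
r1 m[X7→φ5] = [1, 1, 1, 1]
r1 m[X10→φ6] = [1, 1, 1, 1]
r1 m[X15→φ3] = [1, 1, 1, 1]
r2 m[φ0→X9] = [9, 9, 9, 8]
r2 m[φ0→X1] = [8, 9, 9, 8]
r2 m[φ1→X13] = [9, 9, 7, 9]
r2 m[φ1→X1] = [9, 9, 7, 7]
r2 m[φ2→X2] = [9, 7, 7, 9]
r2 m[φ2→X1] = [9, 6, 8, 9]
r2 m[φ3→X2] = [8, 9, 9, 9]
r2 m[φ3→X15] = [8, 8, 9, 9]
r2 m[φ4→X12] = [6, 9, 8, 9]
r2 m[φ4→X2] = [9, 7, 7, 8]
r2 m[φ5→X2] = [8, 9, 9, 5]
r2 m[φ5→X7] = [7, 9, 7, 9]
r2 m[φ6→X1] = [7, 6, 6, 9]
r2 m[φ6→X10] = [5, 7, 6, 9]
r2 m[φ7→X1] = [5, 7, 2, 1]
r2 m[X9→φ0] = [1, 1, 1, 1]
r2 m[X12→φ4] = [1, 1, 1, 1]
r2 m[X2→φ2] = [576, 567, 567, 360]
r2 m[X2→φ3] = [648, 441, 441, 360]
r2 m[X2→φ4] = [576, 567, 567, 405]
r2 m[X2→φ5] = [648, 441, 441, 648]
r2 m[X13→φ1] = [1, 1, 1, 1]
r2 m[X1→φ0] = [2835, 2268, 672, 567]
r2 m[X1→φ1] = [2520, 2268, 864, 648]
r2 m[X1→φ2] = [2520, 3402, 756, 504]
r2 m[X1→φ6] = [3240, 3402, 1008, 504]
r2 m[X1→φ7] = [4536, 2916, 3024, 4536]
r2 m[X7→φ5] = [1, 1, 1, 1]
r2 m[X10→φ6] = [1, 1, 1, 1]
r2 m[X15→φ3] = [1, 1, 1, 1]
r3 m[φ0→X9] = [14175, 20412, 22680, 17010]
r3 m[φ0→X1] = [8, 9, 9, 8]
r3 m[φ1→X13] = [20412, 22680, 6804, 20412]
r3 m[φ1→X1] = [9, 9, 7, 7]
r3 m[φ2→X2] = [22680, 12600, 17640, 20412]
r3 m[φ2→X1] = [5184, 2880, 2880, 3969]
r3 m[φ3→X2] = [8, 9, 9, 9]
r3 m[φ3→X15] = [2880, 5184, 3240, 4536]
r3 m[φ4→X12] = [3456, 5184, 4608, 5184]
r3 m[φ4→X2] = [9, 7, 7, 8]
r3 m[φ5→X2] = [8, 9, 9, 5]
r3 m[φ5→X7] = [3888, 5184, 4536, 3969]
r3 m[φ6→X1] = [7, 6, 6, 9]
r3 m[φ6→X10] = [16200, 22680, 20412, 22680]
r3 m[φ7→X1] = [5, 7, 2, 1]
r3 m[X9→φ0] = [1, 1, 1, 1]
r3 m[X12→φ4] = [1, 1, 1, 1]
r3 m[X2→φ2] = [576, 567, 567, 360]
r3 m[X2→φ3] = [648, 441, 441, 360]
r3 m[X2→φ4] = [576, 567, 567, 405]
r3 m[X2→φ5] = [648, 441, 441, 648]
r3 m[X13→φ1] = [1, 1, 1, 1]
r3 m[X1→φ0] = [2835, 2268, 672, 567]
r3 m[X1→φ1] = [2520, 2268, 864, 648]
r3 m[X1→φ2] = [2520, 3402, 756, 504]
r3 m[X1→φ6] = [3240, 3402, 1008, 504]
r3 m[X1→φ7] = [4536, 2916, 3024, 4536]
r3 m[X7→φ5] = [1, 1, 1, 1]
r3 m[X10→φ6] = [1, 1, 1, 1]
r3 m[X15→φ3] = [1, 1, 1, 1]
r4 m[φ0→X9] = [14175, 20412, 22680, 17010]
r4 m[φ0→X1] = [8, 9, 9, 8]
r4 m[φ1→X13] = [20412, 22680, 6804, 20412]
r4 m[φ1→X1] = [9, 9, 7, 7]
r4 m[φ2→X2] = [22680, 12600, 17640, 20412]
r4 m[φ2→X1] = [5184, 2880, 2880, 3969]
r4 m[φ3→X2] = [8, 9, 9, 9]
r4 m[φ3→X15] = [2880, 5184, 3240, 4536]
r4 m[φ4→X12] = [3456, 5184, 4608, 5184]
r4 m[φ4→X2] = [9, 7, 7, 8]
r4 m[φ5→X2] = [8, 9, 9, 5]
r4 m[φ5→X7] = [3888, 5184, 4536, 3969]
r4 m[φ6→X1] = [7, 6, 6, 9]
r4 m[φ6→X10] = [16200, 22680, 20412, 22680]
r4 m[φ7→X1] = [5, 7, 2, 1]
r4 m[X9→φ0] = [1, 1, 1, 1]
r4 m[X12→φ4] = [1, 1, 1, 1]
r4 m[X2→φ2] = [576, 567, 567, 360]
r4 m[X2→φ3] = [1632960, 793800, 1111320, 816480]
r4 m[X2→φ4] = [1451520, 1020600, 1428840, 918540]
r4 m[X2→φ5] = [1632960, 793800, 1111320, 1469664]
r4 m[X13→φ1] = [1, 1, 1, 1]
r4 m[X1→φ0] = [1632960, 1088640, 241920, 250047]
r4 m[X1→φ1] = [1451520, 1088640, 311040, 285768]
r4 m[X1→φ2] = [2520, 3402, 756, 504]
r4 m[X1→φ6] = [1866240, 1632960, 362880, 222264]
r4 m[X1→φ7] = [2612736, 1399680, 1088640, 2000376]
r4 m[X7→φ5] = [1, 1, 1, 1]
r4 m[X10→φ6] = [1, 1, 1, 1]
r4 m[X15→φ3] = [1, 1, 1, 1]
r5 m[φ0→X9] = [8164800, 9797760, 13063680, 9797760]
r5 m[φ0→X1] = [8, 9, 9, 8]
r5 m[φ1→X13] = [9797760, 13063680, 3265920, 9797760]
r5 m[φ1→X1] = [9, 9, 7, 7]
r5 m[φ2→X2] = [22680, 12600, 17640, 20412]
r5 m[φ2→X1] = [5184, 2880, 2880, 3969]
r5 m[φ3→X2] = [8, 9, 9, 9]
r5 m[φ3→X15] = [6667920, 13063680, 8164800, 11430720]
r5 m[φ4→X12] = [8709120, 13063680, 11612160, 13063680]
r5 m[φ4→X2] = [9, 7, 7, 8]
r5 m[φ5→X2] = [8, 9, 9, 5]
r5 m[φ5→X7] = [9797760, 13063680, 11430720, 8164800]
r5 m[φ6→X1] = [7, 6, 6, 9]
r5 m[φ6→X10] = [9331200, 13063680, 11197440, 13063680]
r5 m[φ7→X1] = [5, 7, 2, 1]
r5 m[X9→φ0] = [1, 1, 1, 1]
r5 m[X12→φ4] = [1, 1, 1, 1]
r5 m[X2→φ2] = [576, 567, 567, 360]
r5 m[X2→φ3] = [1632960, 793800, 1111320, 816480]
r5 m[X2→φ4] = [1451520, 1020600, 1428840, 918540]
r5 m[X2→φ5] = [1632960, 793800, 1111320, 1469664]
r5 m[X13→φ1] = [1, 1, 1, 1]
r5 m[X1→φ0] = [1632960, 1088640, 241920, 250047]
r5 m[X1→φ1] = [1451520, 1088640, 311040, 285768]
r5 m[X1→φ2] = [2520, 3402, 756, 504]
r5 m[X1→φ6] = [1866240, 1632960, 362880, 222264]
r5 m[X1→φ7] = [2612736, 1399680, 1088640, 2000376]
r5 m[X7→φ5] = [1, 1, 1, 1]
r5 m[X10→φ6] = [1, 1, 1, 1]
r5 m[X15→φ3] = [1, 1, 1, 1]
r6 m[φ0→X9] = [8164800, 9797760, 13063680, 9797760]
r6 m[φ0→X1] = [8, 9, 9, 8]
r6 m[φ1→X13] = [9797760, 13063680, 3265920, 9797760]
r6 m[φ1→X1] = [9, 9, 7, 7]
r6 m[φ2→X2] = [22680, 12600, 17640, 20412]
r6 m[φ2→X1] = [5184, 2880, 2880, 3969]
r6 m[φ3→X2] = [8, 9, 9, 9]
r6 m[φ3→X15] = [6667920, 13063680, 8164800, 11430720]
r6 m[φ4→X12] = [8709120, 13063680, 11612160, 13063680]
r6 m[φ4→X2] = [9, 7, 7, 8]
r6 m[φ5→X2] = [8, 9, 9, 5]
r6 m[φ5→X7] = [9797760, 13063680, 11430720, 8164800]
r6 m[φ6→X1] = [7, 6, 6, 9]
r6 m[φ6→X10] = [9331200, 13063680, 11197440, 13063680]
r6 m[φ7→X1] = [5, 7, 2, 1]
r6 m[X9→φ0] = [1, 1, 1, 1]
r6 m[X12→φ4] = [1, 1, 1, 1]
r6 m[X2→φ2] = [576, 567, 567, 360]
r6 m[X2→φ3] = [1632960, 793800, 1111320, 816480]
r6 m[X2→φ4] = [1451520, 1020600, 1428840, 918540]
r6 m[X2→φ5] = [1632960, 793800, 1111320, 1469664]
r6 m[X13→φ1] = [1, 1, 1, 1]
r6 m[X1→φ0] = [1632960, 1088640, 241920, 250047]
r6 m[X1→φ1] = [1451520, 1088640, 311040, 285768]
r6 m[X1→φ2] = [2520, 3402, 756, 504]
r6 m[X1→φ6] = [1866240, 1632960, 362880, 222264]
r6 m[X1→φ7] = [2612736, 1399680, 1088640, 2000376]
r6 m[X7→φ5] = [1, 1, 1, 1]
r6 m[X10→φ6] = [1, 1, 1, 1]
r6 m[X15→φ3] = [1, 1, 1, 1]
fixed point reached at round 6
b[X7] = ⊗ incoming = [9797760, 13063680, 11430720, 8164800]

b[X7] = [9797760, 13063680, 11430720, 8164800]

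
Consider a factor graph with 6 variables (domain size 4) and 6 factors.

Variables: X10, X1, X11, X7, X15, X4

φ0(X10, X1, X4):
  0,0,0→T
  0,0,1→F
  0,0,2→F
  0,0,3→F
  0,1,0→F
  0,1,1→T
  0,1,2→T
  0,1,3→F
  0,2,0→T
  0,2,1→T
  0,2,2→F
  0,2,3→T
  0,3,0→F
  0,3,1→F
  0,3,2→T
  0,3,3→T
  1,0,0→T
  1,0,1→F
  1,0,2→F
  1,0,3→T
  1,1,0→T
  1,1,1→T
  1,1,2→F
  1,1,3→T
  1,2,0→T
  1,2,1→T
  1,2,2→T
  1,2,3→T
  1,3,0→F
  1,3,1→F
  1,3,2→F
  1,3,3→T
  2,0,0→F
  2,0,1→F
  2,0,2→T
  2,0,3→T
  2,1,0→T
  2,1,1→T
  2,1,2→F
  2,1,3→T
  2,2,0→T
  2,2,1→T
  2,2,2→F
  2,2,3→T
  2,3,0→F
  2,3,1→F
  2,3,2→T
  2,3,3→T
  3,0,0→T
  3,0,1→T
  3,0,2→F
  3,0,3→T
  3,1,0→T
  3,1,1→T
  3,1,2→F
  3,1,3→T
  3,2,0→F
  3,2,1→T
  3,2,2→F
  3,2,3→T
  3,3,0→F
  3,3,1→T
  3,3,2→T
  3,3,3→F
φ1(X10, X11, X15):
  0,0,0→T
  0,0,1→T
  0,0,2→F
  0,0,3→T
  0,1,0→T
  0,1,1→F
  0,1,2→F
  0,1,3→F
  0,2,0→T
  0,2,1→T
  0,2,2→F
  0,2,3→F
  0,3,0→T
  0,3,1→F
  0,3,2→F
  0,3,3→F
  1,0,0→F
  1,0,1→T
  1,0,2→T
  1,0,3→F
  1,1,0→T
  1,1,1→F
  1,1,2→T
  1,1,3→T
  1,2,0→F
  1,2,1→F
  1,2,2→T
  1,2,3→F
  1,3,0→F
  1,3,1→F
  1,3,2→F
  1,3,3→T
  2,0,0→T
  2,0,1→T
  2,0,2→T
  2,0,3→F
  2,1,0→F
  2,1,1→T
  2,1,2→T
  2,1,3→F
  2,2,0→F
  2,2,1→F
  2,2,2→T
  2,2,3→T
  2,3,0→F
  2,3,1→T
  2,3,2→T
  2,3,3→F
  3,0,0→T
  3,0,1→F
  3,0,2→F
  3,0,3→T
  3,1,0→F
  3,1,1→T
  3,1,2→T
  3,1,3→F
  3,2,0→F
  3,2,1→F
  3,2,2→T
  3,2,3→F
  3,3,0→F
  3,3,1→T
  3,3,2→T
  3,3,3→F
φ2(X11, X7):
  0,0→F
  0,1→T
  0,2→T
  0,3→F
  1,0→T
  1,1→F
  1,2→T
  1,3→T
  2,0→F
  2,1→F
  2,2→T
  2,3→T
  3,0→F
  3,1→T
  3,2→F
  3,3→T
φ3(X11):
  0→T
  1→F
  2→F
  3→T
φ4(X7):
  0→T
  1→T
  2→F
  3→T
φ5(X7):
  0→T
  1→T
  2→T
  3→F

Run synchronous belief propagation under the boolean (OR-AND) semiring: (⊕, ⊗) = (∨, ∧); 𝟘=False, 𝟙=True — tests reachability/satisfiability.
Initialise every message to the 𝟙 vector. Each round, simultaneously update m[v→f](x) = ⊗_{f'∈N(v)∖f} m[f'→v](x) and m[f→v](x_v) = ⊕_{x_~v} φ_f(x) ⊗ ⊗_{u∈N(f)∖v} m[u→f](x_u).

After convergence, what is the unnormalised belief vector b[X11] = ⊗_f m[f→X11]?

init: all messages = 𝟙 over 4 values
r1 m[φ0→X10] = [T, T, T, T]
r1 m[φ0→X1] = [T, T, T, T]
r1 m[φ0→X4] = [T, T, T, T]
r1 m[φ1→X10] = [T, T, T, T]
r1 m[φ1→X11] = [T, T, T, T]
r1 m[φ1→X15] = [T, T, T, T]
r1 m[φ2→X11] = [T, T, T, T]
r1 m[φ2→X7] = [T, T, T, T]
r1 m[φ3→X11] = [T, F, F, T]
r1 m[φ4→X7] = [T, T, F, T]
r1 m[φ5→X7] = [T, T, T, F]
r1 m[X10→φ0] = [T, T, T, T]
r1 m[X10→φ1] = [T, T, T, T]
r1 m[X1→φ0] = [T, T, T, T]
r1 m[X11→φ1] = [T, T, T, T]
r1 m[X11→φ2] = [T, T, T, T]
r1 m[X11→φ3] = [T, T, T, T]
r1 m[X7→φ2] = [T, T, T, T]
r1 m[X7→φ4] = [T, T, T, T]
r1 m[X7→φ5] = [T, T, T, T]
r1 m[X15→φ1] = [T, T, T, T]
r1 m[X4→φ0] = [T, T, T, T]
r2 m[φ0→X10] = [T, T, T, T]
r2 m[φ0→X1] = [T, T, T, T]
r2 m[φ0→X4] = [T, T, T, T]
r2 m[φ1→X10] = [T, T, T, T]
r2 m[φ1→X11] = [T, T, T, T]
r2 m[φ1→X15] = [T, T, T, T]
r2 m[φ2→X11] = [T, T, T, T]
r2 m[φ2→X7] = [T, T, T, T]
r2 m[φ3→X11] = [T, F, F, T]
r2 m[φ4→X7] = [T, T, F, T]
r2 m[φ5→X7] = [T, T, T, F]
r2 m[X10→φ0] = [T, T, T, T]
r2 m[X10→φ1] = [T, T, T, T]
r2 m[X1→φ0] = [T, T, T, T]
r2 m[X11→φ1] = [T, F, F, T]
r2 m[X11→φ2] = [T, F, F, T]
r2 m[X11→φ3] = [T, T, T, T]
r2 m[X7→φ2] = [T, T, F, F]
r2 m[X7→φ4] = [T, T, T, F]
r2 m[X7→φ5] = [T, T, F, T]
r2 m[X15→φ1] = [T, T, T, T]
r2 m[X4→φ0] = [T, T, T, T]
r3 m[φ0→X10] = [T, T, T, T]
r3 m[φ0→X1] = [T, T, T, T]
r3 m[φ0→X4] = [T, T, T, T]
r3 m[φ1→X10] = [T, T, T, T]
r3 m[φ1→X11] = [T, T, T, T]
r3 m[φ1→X15] = [T, T, T, T]
r3 m[φ2→X11] = [T, T, F, T]
r3 m[φ2→X7] = [F, T, T, T]
r3 m[φ3→X11] = [T, F, F, T]
r3 m[φ4→X7] = [T, T, F, T]
r3 m[φ5→X7] = [T, T, T, F]
r3 m[X10→φ0] = [T, T, T, T]
r3 m[X10→φ1] = [T, T, T, T]
r3 m[X1→φ0] = [T, T, T, T]
r3 m[X11→φ1] = [T, F, F, T]
r3 m[X11→φ2] = [T, F, F, T]
r3 m[X11→φ3] = [T, T, T, T]
r3 m[X7→φ2] = [T, T, F, F]
r3 m[X7→φ4] = [T, T, T, F]
r3 m[X7→φ5] = [T, T, F, T]
r3 m[X15→φ1] = [T, T, T, T]
r3 m[X4→φ0] = [T, T, T, T]
r4 m[φ0→X10] = [T, T, T, T]
r4 m[φ0→X1] = [T, T, T, T]
r4 m[φ0→X4] = [T, T, T, T]
r4 m[φ1→X10] = [T, T, T, T]
r4 m[φ1→X11] = [T, T, T, T]
r4 m[φ1→X15] = [T, T, T, T]
r4 m[φ2→X11] = [T, T, F, T]
r4 m[φ2→X7] = [F, T, T, T]
r4 m[φ3→X11] = [T, F, F, T]
r4 m[φ4→X7] = [T, T, F, T]
r4 m[φ5→X7] = [T, T, T, F]
r4 m[X10→φ0] = [T, T, T, T]
r4 m[X10→φ1] = [T, T, T, T]
r4 m[X1→φ0] = [T, T, T, T]
r4 m[X11→φ1] = [T, F, F, T]
r4 m[X11→φ2] = [T, F, F, T]
r4 m[X11→φ3] = [T, T, F, T]
r4 m[X7→φ2] = [T, T, F, F]
r4 m[X7→φ4] = [F, T, T, F]
r4 m[X7→φ5] = [F, T, F, T]
r4 m[X15→φ1] = [T, T, T, T]
r4 m[X4→φ0] = [T, T, T, T]
r5 m[φ0→X10] = [T, T, T, T]
r5 m[φ0→X1] = [T, T, T, T]
r5 m[φ0→X4] = [T, T, T, T]
r5 m[φ1→X10] = [T, T, T, T]
r5 m[φ1→X11] = [T, T, T, T]
r5 m[φ1→X15] = [T, T, T, T]
r5 m[φ2→X11] = [T, T, F, T]
r5 m[φ2→X7] = [F, T, T, T]
r5 m[φ3→X11] = [T, F, F, T]
r5 m[φ4→X7] = [T, T, F, T]
r5 m[φ5→X7] = [T, T, T, F]
r5 m[X10→φ0] = [T, T, T, T]
r5 m[X10→φ1] = [T, T, T, T]
r5 m[X1→φ0] = [T, T, T, T]
r5 m[X11→φ1] = [T, F, F, T]
r5 m[X11→φ2] = [T, F, F, T]
r5 m[X11→φ3] = [T, T, F, T]
r5 m[X7→φ2] = [T, T, F, F]
r5 m[X7→φ4] = [F, T, T, F]
r5 m[X7→φ5] = [F, T, F, T]
r5 m[X15→φ1] = [T, T, T, T]
r5 m[X4→φ0] = [T, T, T, T]
fixed point reached at round 5
b[X11] = ⊗ incoming = [T, F, F, T]

b[X11] = [T, F, F, T]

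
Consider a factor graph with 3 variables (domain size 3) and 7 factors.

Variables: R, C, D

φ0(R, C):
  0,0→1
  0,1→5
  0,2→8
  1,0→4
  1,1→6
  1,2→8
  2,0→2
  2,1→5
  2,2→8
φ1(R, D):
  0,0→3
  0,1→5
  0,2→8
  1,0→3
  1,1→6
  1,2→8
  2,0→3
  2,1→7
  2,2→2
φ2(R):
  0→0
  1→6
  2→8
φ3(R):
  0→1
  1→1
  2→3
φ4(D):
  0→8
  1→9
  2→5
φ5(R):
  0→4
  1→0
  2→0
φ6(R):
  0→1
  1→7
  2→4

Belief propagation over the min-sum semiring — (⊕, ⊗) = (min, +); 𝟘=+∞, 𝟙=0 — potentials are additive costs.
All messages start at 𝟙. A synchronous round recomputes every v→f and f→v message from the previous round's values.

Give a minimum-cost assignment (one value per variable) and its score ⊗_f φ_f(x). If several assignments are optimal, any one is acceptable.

init: all messages = 𝟙 over 3 values
r1 m[φ0→R] = [1, 4, 2]
r1 m[φ0→C] = [1, 5, 8]
r1 m[φ1→R] = [3, 3, 2]
r1 m[φ1→D] = [3, 5, 2]
r1 m[φ2→R] = [0, 6, 8]
r1 m[φ3→R] = [1, 1, 3]
r1 m[φ4→D] = [8, 9, 5]
r1 m[φ5→R] = [4, 0, 0]
r1 m[φ6→R] = [1, 7, 4]
r1 m[R→φ0] = [0, 0, 0]
r1 m[R→φ1] = [0, 0, 0]
r1 m[R→φ2] = [0, 0, 0]
r1 m[R→φ3] = [0, 0, 0]
r1 m[R→φ5] = [0, 0, 0]
r1 m[R→φ6] = [0, 0, 0]
r1 m[C→φ0] = [0, 0, 0]
r1 m[D→φ1] = [0, 0, 0]
r1 m[D→φ4] = [0, 0, 0]
r2 m[φ0→R] = [1, 4, 2]
r2 m[φ0→C] = [1, 5, 8]
r2 m[φ1→R] = [3, 3, 2]
r2 m[φ1→D] = [3, 5, 2]
r2 m[φ2→R] = [0, 6, 8]
r2 m[φ3→R] = [1, 1, 3]
r2 m[φ4→D] = [8, 9, 5]
r2 m[φ5→R] = [4, 0, 0]
r2 m[φ6→R] = [1, 7, 4]
r2 m[R→φ0] = [9, 17, 17]
r2 m[R→φ1] = [7, 18, 17]
r2 m[R→φ2] = [10, 15, 11]
r2 m[R→φ3] = [9, 20, 16]
r2 m[R→φ5] = [6, 21, 19]
r2 m[R→φ6] = [9, 14, 15]
r2 m[C→φ0] = [0, 0, 0]
r2 m[D→φ1] = [8, 9, 5]
r2 m[D→φ4] = [3, 5, 2]
r3 m[φ0→R] = [1, 4, 2]
r3 m[φ0→C] = [10, 14, 17]
r3 m[φ1→R] = [11, 11, 7]
r3 m[φ1→D] = [10, 12, 15]
r3 m[φ2→R] = [0, 6, 8]
r3 m[φ3→R] = [1, 1, 3]
r3 m[φ4→D] = [8, 9, 5]
r3 m[φ5→R] = [4, 0, 0]
r3 m[φ6→R] = [1, 7, 4]
r3 m[R→φ0] = [9, 17, 17]
r3 m[R→φ1] = [7, 18, 17]
r3 m[R→φ2] = [10, 15, 11]
r3 m[R→φ3] = [9, 20, 16]
r3 m[R→φ5] = [6, 21, 19]
r3 m[R→φ6] = [9, 14, 15]
r3 m[C→φ0] = [0, 0, 0]
r3 m[D→φ1] = [8, 9, 5]
r3 m[D→φ4] = [3, 5, 2]
r4 m[φ0→R] = [1, 4, 2]
r4 m[φ0→C] = [10, 14, 17]
r4 m[φ1→R] = [11, 11, 7]
r4 m[φ1→D] = [10, 12, 15]
r4 m[φ2→R] = [0, 6, 8]
r4 m[φ3→R] = [1, 1, 3]
r4 m[φ4→D] = [8, 9, 5]
r4 m[φ5→R] = [4, 0, 0]
r4 m[φ6→R] = [1, 7, 4]
r4 m[R→φ0] = [17, 25, 22]
r4 m[R→φ1] = [7, 18, 17]
r4 m[R→φ2] = [18, 23, 16]
r4 m[R→φ3] = [17, 28, 21]
r4 m[R→φ5] = [14, 29, 24]
r4 m[R→φ6] = [17, 22, 20]
r4 m[C→φ0] = [0, 0, 0]
r4 m[D→φ1] = [8, 9, 5]
r4 m[D→φ4] = [10, 12, 15]
r5 m[φ0→R] = [1, 4, 2]
r5 m[φ0→C] = [18, 22, 25]
r5 m[φ1→R] = [11, 11, 7]
r5 m[φ1→D] = [10, 12, 15]
r5 m[φ2→R] = [0, 6, 8]
r5 m[φ3→R] = [1, 1, 3]
r5 m[φ4→D] = [8, 9, 5]
r5 m[φ5→R] = [4, 0, 0]
r5 m[φ6→R] = [1, 7, 4]
r5 m[R→φ0] = [17, 25, 22]
r5 m[R→φ1] = [7, 18, 17]
r5 m[R→φ2] = [18, 23, 16]
r5 m[R→φ3] = [17, 28, 21]
r5 m[R→φ5] = [14, 29, 24]
r5 m[R→φ6] = [17, 22, 20]
r5 m[C→φ0] = [0, 0, 0]
r5 m[D→φ1] = [8, 9, 5]
r5 m[D→φ4] = [10, 12, 15]
r6 m[φ0→R] = [1, 4, 2]
r6 m[φ0→C] = [18, 22, 25]
r6 m[φ1→R] = [11, 11, 7]
r6 m[φ1→D] = [10, 12, 15]
r6 m[φ2→R] = [0, 6, 8]
r6 m[φ3→R] = [1, 1, 3]
r6 m[φ4→D] = [8, 9, 5]
r6 m[φ5→R] = [4, 0, 0]
r6 m[φ6→R] = [1, 7, 4]
r6 m[R→φ0] = [17, 25, 22]
r6 m[R→φ1] = [7, 18, 17]
r6 m[R→φ2] = [18, 23, 16]
r6 m[R→φ3] = [17, 28, 21]
r6 m[R→φ5] = [14, 29, 24]
r6 m[R→φ6] = [17, 22, 20]
r6 m[C→φ0] = [0, 0, 0]
r6 m[D→φ1] = [8, 9, 5]
r6 m[D→φ4] = [10, 12, 15]
fixed point reached at round 6
traceback from R: (R=0, C=0, D=0), score=18

assignment: (R=0, C=0, D=0); score = 18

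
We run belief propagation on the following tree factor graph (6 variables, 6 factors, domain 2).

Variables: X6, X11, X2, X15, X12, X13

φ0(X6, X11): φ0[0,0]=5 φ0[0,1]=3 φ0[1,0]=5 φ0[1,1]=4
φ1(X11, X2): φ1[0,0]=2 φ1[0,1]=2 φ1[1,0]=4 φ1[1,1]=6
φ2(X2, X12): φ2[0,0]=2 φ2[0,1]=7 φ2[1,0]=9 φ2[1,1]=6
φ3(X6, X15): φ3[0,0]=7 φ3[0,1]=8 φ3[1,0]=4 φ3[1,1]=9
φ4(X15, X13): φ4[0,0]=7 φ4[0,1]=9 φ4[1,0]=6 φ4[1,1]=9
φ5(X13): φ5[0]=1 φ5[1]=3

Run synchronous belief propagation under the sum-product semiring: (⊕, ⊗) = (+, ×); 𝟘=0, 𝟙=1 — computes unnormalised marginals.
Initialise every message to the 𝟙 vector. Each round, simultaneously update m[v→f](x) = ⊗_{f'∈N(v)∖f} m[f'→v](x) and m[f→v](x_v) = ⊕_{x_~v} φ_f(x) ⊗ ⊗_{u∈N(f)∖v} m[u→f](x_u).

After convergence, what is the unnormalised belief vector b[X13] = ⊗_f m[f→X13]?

init: all messages = 𝟙 over 2 values
r1 m[φ0→X6] = [8, 9]
r1 m[φ0→X11] = [10, 7]
r1 m[φ1→X11] = [4, 10]
r1 m[φ1→X2] = [6, 8]
r1 m[φ2→X2] = [9, 15]
r1 m[φ2→X12] = [11, 13]
r1 m[φ3→X6] = [15, 13]
r1 m[φ3→X15] = [11, 17]
r1 m[φ4→X15] = [16, 15]
r1 m[φ4→X13] = [13, 18]
r1 m[φ5→X13] = [1, 3]
r1 m[X6→φ0] = [1, 1]
r1 m[X6→φ3] = [1, 1]
r1 m[X11→φ0] = [1, 1]
r1 m[X11→φ1] = [1, 1]
r1 m[X2→φ1] = [1, 1]
r1 m[X2→φ2] = [1, 1]
r1 m[X15→φ3] = [1, 1]
r1 m[X15→φ4] = [1, 1]
r1 m[X12→φ2] = [1, 1]
r1 m[X13→φ4] = [1, 1]
r1 m[X13→φ5] = [1, 1]
r2 m[φ0→X6] = [8, 9]
r2 m[φ0→X11] = [10, 7]
r2 m[φ1→X11] = [4, 10]
r2 m[φ1→X2] = [6, 8]
r2 m[φ2→X2] = [9, 15]
r2 m[φ2→X12] = [11, 13]
r2 m[φ3→X6] = [15, 13]
r2 m[φ3→X15] = [11, 17]
r2 m[φ4→X15] = [16, 15]
r2 m[φ4→X13] = [13, 18]
r2 m[φ5→X13] = [1, 3]
r2 m[X6→φ0] = [15, 13]
r2 m[X6→φ3] = [8, 9]
r2 m[X11→φ0] = [4, 10]
r2 m[X11→φ1] = [10, 7]
r2 m[X2→φ1] = [9, 15]
r2 m[X2→φ2] = [6, 8]
r2 m[X15→φ3] = [16, 15]
r2 m[X15→φ4] = [11, 17]
r2 m[X12→φ2] = [1, 1]
r2 m[X13→φ4] = [1, 3]
r2 m[X13→φ5] = [13, 18]
r3 m[φ0→X6] = [50, 60]
r3 m[φ0→X11] = [140, 97]
r3 m[φ1→X11] = [48, 126]
r3 m[φ1→X2] = [48, 62]
r3 m[φ2→X2] = [9, 15]
r3 m[φ2→X12] = [84, 90]
r3 m[φ3→X6] = [232, 199]
r3 m[φ3→X15] = [92, 145]
r3 m[φ4→X15] = [34, 33]
r3 m[φ4→X13] = [179, 252]
r3 m[φ5→X13] = [1, 3]
r3 m[X6→φ0] = [15, 13]
r3 m[X6→φ3] = [8, 9]
r3 m[X11→φ0] = [4, 10]
r3 m[X11→φ1] = [10, 7]
r3 m[X2→φ1] = [9, 15]
r3 m[X2→φ2] = [6, 8]
r3 m[X15→φ3] = [16, 15]
r3 m[X15→φ4] = [11, 17]
r3 m[X12→φ2] = [1, 1]
r3 m[X13→φ4] = [1, 3]
r3 m[X13→φ5] = [13, 18]
r4 m[φ0→X6] = [50, 60]
r4 m[φ0→X11] = [140, 97]
r4 m[φ1→X11] = [48, 126]
r4 m[φ1→X2] = [48, 62]
r4 m[φ2→X2] = [9, 15]
r4 m[φ2→X12] = [84, 90]
r4 m[φ3→X6] = [232, 199]
r4 m[φ3→X15] = [92, 145]
r4 m[φ4→X15] = [34, 33]
r4 m[φ4→X13] = [179, 252]
r4 m[φ5→X13] = [1, 3]
r4 m[X6→φ0] = [232, 199]
r4 m[X6→φ3] = [50, 60]
r4 m[X11→φ0] = [48, 126]
r4 m[X11→φ1] = [140, 97]
r4 m[X2→φ1] = [9, 15]
r4 m[X2→φ2] = [48, 62]
r4 m[X15→φ3] = [34, 33]
r4 m[X15→φ4] = [92, 145]
r4 m[X12→φ2] = [1, 1]
r4 m[X13→φ4] = [1, 3]
r4 m[X13→φ5] = [179, 252]
r5 m[φ0→X6] = [618, 744]
r5 m[φ0→X11] = [2155, 1492]
r5 m[φ1→X11] = [48, 126]
r5 m[φ1→X2] = [668, 862]
r5 m[φ2→X2] = [9, 15]
r5 m[φ2→X12] = [654, 708]
r5 m[φ3→X6] = [502, 433]
r5 m[φ3→X15] = [590, 940]
r5 m[φ4→X15] = [34, 33]
r5 m[φ4→X13] = [1514, 2133]
r5 m[φ5→X13] = [1, 3]
r5 m[X6→φ0] = [232, 199]
r5 m[X6→φ3] = [50, 60]
r5 m[X11→φ0] = [48, 126]
r5 m[X11→φ1] = [140, 97]
r5 m[X2→φ1] = [9, 15]
r5 m[X2→φ2] = [48, 62]
r5 m[X15→φ3] = [34, 33]
r5 m[X15→φ4] = [92, 145]
r5 m[X12→φ2] = [1, 1]
r5 m[X13→φ4] = [1, 3]
r5 m[X13→φ5] = [179, 252]
r6 m[φ0→X6] = [618, 744]
r6 m[φ0→X11] = [2155, 1492]
r6 m[φ1→X11] = [48, 126]
r6 m[φ1→X2] = [668, 862]
r6 m[φ2→X2] = [9, 15]
r6 m[φ2→X12] = [654, 708]
r6 m[φ3→X6] = [502, 433]
r6 m[φ3→X15] = [590, 940]
r6 m[φ4→X15] = [34, 33]
r6 m[φ4→X13] = [1514, 2133]
r6 m[φ5→X13] = [1, 3]
r6 m[X6→φ0] = [502, 433]
r6 m[X6→φ3] = [618, 744]
r6 m[X11→φ0] = [48, 126]
r6 m[X11→φ1] = [2155, 1492]
r6 m[X2→φ1] = [9, 15]
r6 m[X2→φ2] = [668, 862]
r6 m[X15→φ3] = [34, 33]
r6 m[X15→φ4] = [590, 940]
r6 m[X12→φ2] = [1, 1]
r6 m[X13→φ4] = [1, 3]
r6 m[X13→φ5] = [1514, 2133]
r7 m[φ0→X6] = [618, 744]
r7 m[φ0→X11] = [4675, 3238]
r7 m[φ1→X11] = [48, 126]
r7 m[φ1→X2] = [10278, 13262]
r7 m[φ2→X2] = [9, 15]
r7 m[φ2→X12] = [9094, 9848]
r7 m[φ3→X6] = [502, 433]
r7 m[φ3→X15] = [7302, 11640]
r7 m[φ4→X15] = [34, 33]
r7 m[φ4→X13] = [9770, 13770]
r7 m[φ5→X13] = [1, 3]
r7 m[X6→φ0] = [502, 433]
r7 m[X6→φ3] = [618, 744]
r7 m[X11→φ0] = [48, 126]
r7 m[X11→φ1] = [2155, 1492]
r7 m[X2→φ1] = [9, 15]
r7 m[X2→φ2] = [668, 862]
r7 m[X15→φ3] = [34, 33]
r7 m[X15→φ4] = [590, 940]
r7 m[X12→φ2] = [1, 1]
r7 m[X13→φ4] = [1, 3]
r7 m[X13→φ5] = [1514, 2133]
r8 m[φ0→X6] = [618, 744]
r8 m[φ0→X11] = [4675, 3238]
r8 m[φ1→X11] = [48, 126]
r8 m[φ1→X2] = [10278, 13262]
r8 m[φ2→X2] = [9, 15]
r8 m[φ2→X12] = [9094, 9848]
r8 m[φ3→X6] = [502, 433]
r8 m[φ3→X15] = [7302, 11640]
r8 m[φ4→X15] = [34, 33]
r8 m[φ4→X13] = [9770, 13770]
r8 m[φ5→X13] = [1, 3]
r8 m[X6→φ0] = [502, 433]
r8 m[X6→φ3] = [618, 744]
r8 m[X11→φ0] = [48, 126]
r8 m[X11→φ1] = [4675, 3238]
r8 m[X2→φ1] = [9, 15]
r8 m[X2→φ2] = [10278, 13262]
r8 m[X15→φ3] = [34, 33]
r8 m[X15→φ4] = [7302, 11640]
r8 m[X12→φ2] = [1, 1]
r8 m[X13→φ4] = [1, 3]
r8 m[X13→φ5] = [9770, 13770]
r9 m[φ0→X6] = [618, 744]
r9 m[φ0→X11] = [4675, 3238]
r9 m[φ1→X11] = [48, 126]
r9 m[φ1→X2] = [22302, 28778]
r9 m[φ2→X2] = [9, 15]
r9 m[φ2→X12] = [139914, 151518]
r9 m[φ3→X6] = [502, 433]
r9 m[φ3→X15] = [7302, 11640]
r9 m[φ4→X15] = [34, 33]
r9 m[φ4→X13] = [120954, 170478]
r9 m[φ5→X13] = [1, 3]
r9 m[X6→φ0] = [502, 433]
r9 m[X6→φ3] = [618, 744]
r9 m[X11→φ0] = [48, 126]
r9 m[X11→φ1] = [4675, 3238]
r9 m[X2→φ1] = [9, 15]
r9 m[X2→φ2] = [10278, 13262]
r9 m[X15→φ3] = [34, 33]
r9 m[X15→φ4] = [7302, 11640]
r9 m[X12→φ2] = [1, 1]
r9 m[X13→φ4] = [1, 3]
r9 m[X13→φ5] = [9770, 13770]
r10 m[φ0→X6] = [618, 744]
r10 m[φ0→X11] = [4675, 3238]
r10 m[φ1→X11] = [48, 126]
r10 m[φ1→X2] = [22302, 28778]
r10 m[φ2→X2] = [9, 15]
r10 m[φ2→X12] = [139914, 151518]
r10 m[φ3→X6] = [502, 433]
r10 m[φ3→X15] = [7302, 11640]
r10 m[φ4→X15] = [34, 33]
r10 m[φ4→X13] = [120954, 170478]
r10 m[φ5→X13] = [1, 3]
r10 m[X6→φ0] = [502, 433]
r10 m[X6→φ3] = [618, 744]
r10 m[X11→φ0] = [48, 126]
r10 m[X11→φ1] = [4675, 3238]
r10 m[X2→φ1] = [9, 15]
r10 m[X2→φ2] = [22302, 28778]
r10 m[X15→φ3] = [34, 33]
r10 m[X15→φ4] = [7302, 11640]
r10 m[X12→φ2] = [1, 1]
r10 m[X13→φ4] = [1, 3]
r10 m[X13→φ5] = [120954, 170478]
r11 m[φ0→X6] = [618, 744]
r11 m[φ0→X11] = [4675, 3238]
r11 m[φ1→X11] = [48, 126]
r11 m[φ1→X2] = [22302, 28778]
r11 m[φ2→X2] = [9, 15]
r11 m[φ2→X12] = [303606, 328782]
r11 m[φ3→X6] = [502, 433]
r11 m[φ3→X15] = [7302, 11640]
r11 m[φ4→X15] = [34, 33]
r11 m[φ4→X13] = [120954, 170478]
r11 m[φ5→X13] = [1, 3]
r11 m[X6→φ0] = [502, 433]
r11 m[X6→φ3] = [618, 744]
r11 m[X11→φ0] = [48, 126]
r11 m[X11→φ1] = [4675, 3238]
r11 m[X2→φ1] = [9, 15]
r11 m[X2→φ2] = [22302, 28778]
r11 m[X15→φ3] = [34, 33]
r11 m[X15→φ4] = [7302, 11640]
r11 m[X12→φ2] = [1, 1]
r11 m[X13→φ4] = [1, 3]
r11 m[X13→φ5] = [120954, 170478]
r12 m[φ0→X6] = [618, 744]
r12 m[φ0→X11] = [4675, 3238]
r12 m[φ1→X11] = [48, 126]
r12 m[φ1→X2] = [22302, 28778]
r12 m[φ2→X2] = [9, 15]
r12 m[φ2→X12] = [303606, 328782]
r12 m[φ3→X6] = [502, 433]
r12 m[φ3→X15] = [7302, 11640]
r12 m[φ4→X15] = [34, 33]
r12 m[φ4→X13] = [120954, 170478]
r12 m[φ5→X13] = [1, 3]
r12 m[X6→φ0] = [502, 433]
r12 m[X6→φ3] = [618, 744]
r12 m[X11→φ0] = [48, 126]
r12 m[X11→φ1] = [4675, 3238]
r12 m[X2→φ1] = [9, 15]
r12 m[X2→φ2] = [22302, 28778]
r12 m[X15→φ3] = [34, 33]
r12 m[X15→φ4] = [7302, 11640]
r12 m[X12→φ2] = [1, 1]
r12 m[X13→φ4] = [1, 3]
r12 m[X13→φ5] = [120954, 170478]
fixed point reached at round 12
b[X13] = ⊗ incoming = [120954, 511434]

b[X13] = [120954, 511434]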